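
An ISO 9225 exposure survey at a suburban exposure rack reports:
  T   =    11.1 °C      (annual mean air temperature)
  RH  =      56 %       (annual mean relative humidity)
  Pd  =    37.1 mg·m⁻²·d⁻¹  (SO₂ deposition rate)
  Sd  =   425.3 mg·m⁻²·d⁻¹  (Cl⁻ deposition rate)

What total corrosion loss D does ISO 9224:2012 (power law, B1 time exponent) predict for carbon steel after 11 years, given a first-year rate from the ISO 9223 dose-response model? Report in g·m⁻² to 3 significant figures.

D(11) = 2.10e+03 g·m⁻²

carbon steel: f(T) = -0.054·(T−10) [T>10 °C] = -0.0594
  Pd branch = 1.77·Pd^0.52·e^(0.02·RH+f) = 33.47 μm/a
  Sd branch = 0.102·Sd^0.62·e^(0.033·RH+0.04·T) = 43.03 μm/a
  sum: 33.47 + 43.03 → r_corr = 76.5 μm/a
Long-term exponent b (ISO 9224 Table 2, B1) = 0.523
  D(11) = 76.5 × 11^0.523 = 76.5 × 3.505 = 268.1 μm
  Mass loss = 268.1 μm × 7.85 g/cm³ = 2105 g·m⁻²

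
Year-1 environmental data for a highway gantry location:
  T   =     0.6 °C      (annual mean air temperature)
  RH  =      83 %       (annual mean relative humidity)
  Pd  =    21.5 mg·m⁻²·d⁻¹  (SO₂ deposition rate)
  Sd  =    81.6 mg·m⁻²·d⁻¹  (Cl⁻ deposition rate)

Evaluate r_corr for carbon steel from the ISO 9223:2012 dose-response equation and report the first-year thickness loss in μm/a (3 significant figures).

carbon steel: f(T) = +0.150·(T−10) [T≤10 °C] = -1.4100
  sulphur-dioxide contribution → 11.21 μm/a
  chloride contribution → 24.76 μm/a
  ⇒ r_corr(carbon steel) = 35.97 μm/a

r_corr = 36.0 μm/a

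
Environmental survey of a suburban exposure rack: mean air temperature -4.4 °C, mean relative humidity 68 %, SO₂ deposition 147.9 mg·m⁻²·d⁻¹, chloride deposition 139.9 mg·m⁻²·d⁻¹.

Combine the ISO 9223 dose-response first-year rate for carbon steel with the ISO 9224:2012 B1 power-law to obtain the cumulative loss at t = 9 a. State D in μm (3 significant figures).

carbon steel: T≤10 °C ⇒ hinge +0.150·(-4.4−10) = -2.1600
  Pd branch = 1.77·Pd^0.52·e^(0.02·RH+f) = 10.69 μm/a
  Sd branch = 0.102·Sd^0.62·e^(0.033·RH+0.04·T) = 17.26 μm/a
  sum: 10.69 + 17.26 → r_corr = 27.95 μm/a
ISO 9224: D(t) = r_corr · t^b with b = 0.523 (carbon steel, B1)
  D(9) = 27.95 × 9^0.523 = 27.95 × 3.156 = 88.2 μm

D(9) = 88.2 μm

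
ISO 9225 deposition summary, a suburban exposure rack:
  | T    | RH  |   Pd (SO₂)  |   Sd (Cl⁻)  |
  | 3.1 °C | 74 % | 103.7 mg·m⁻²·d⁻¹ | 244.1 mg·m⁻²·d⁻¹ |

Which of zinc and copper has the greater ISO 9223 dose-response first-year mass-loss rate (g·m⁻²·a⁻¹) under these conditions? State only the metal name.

zinc

zinc: f(T) = +0.038·(T−10) [T≤10 °C] = -0.2622
  Pd branch = 0.0129·Pd^0.44·e^(0.046·RH+f) = 2.301 μm/a
  Cl⁻ term: 0.0175·244.1^0.57·exp(0.008·74+0.085·3.1) = 0.9451
  sum: 2.301 + 0.9451 → r_corr = 3.247 μm/a
  mass loss = 3.247 μm/a × 7.14 g/cm³ = 23.18 g·m⁻²·a⁻¹
copper: T≤10 °C ⇒ hinge +0.126·(3.1−10) = -0.8694
  SO₂ term: 0.0053·103.7^0.26·exp(0.059·74-0.8694) = 0.5847
  Cl⁻ term: 0.01025·244.1^0.27·exp(0.036·74+0.049·3.1) = 0.7556
  r_corr = 0.5847 + 0.7556 = 1.34 μm/a
  mass loss = 1.34 μm/a × 8.96 g/cm³ = 12.01 g·m⁻²·a⁻¹
Ordering by g·m⁻²·a⁻¹: zinc (23.2) > copper (12)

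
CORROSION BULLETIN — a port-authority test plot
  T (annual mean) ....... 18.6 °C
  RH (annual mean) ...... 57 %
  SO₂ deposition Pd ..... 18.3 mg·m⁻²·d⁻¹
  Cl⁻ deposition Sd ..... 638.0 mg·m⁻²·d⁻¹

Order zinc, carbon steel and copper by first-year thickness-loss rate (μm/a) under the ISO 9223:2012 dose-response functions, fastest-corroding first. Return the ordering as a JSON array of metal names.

zinc: T>10 °C ⇒ hinge -0.071·(18.6−10) = -0.6106
  SO₂ term: 0.0129·18.3^0.44·exp(0.046·57-0.6106) = 0.3464
  Sd branch = 0.0175·Sd^0.57·e^(0.008·RH+0.085·T) = 5.327 μm/a
  r_corr = 0.3464 + 5.327 = 5.673 μm/a
carbon steel: T>10 °C ⇒ hinge -0.054·(18.6−10) = -0.4644
  Pd branch = 1.77·Pd^0.52·e^(0.02·RH+f) = 15.77 μm/a
  Cl⁻ term: 0.102·638.0^0.62·exp(0.033·57+0.04·18.6) = 77.2
  r_corr = 15.77 + 77.2 = 92.97 μm/a
copper: temperature factor f = -0.080·(8.6) = -0.6880
  Pd branch = 0.0053·Pd^0.26·e^(0.059·RH+f) = 0.1638 μm/a
  Sd branch = 0.01025·Sd^0.27·e^(0.036·RH+0.049·T) = 1.135 μm/a
  r_corr = 0.1638 + 1.135 = 1.299 μm/a
Ordering by μm/a: carbon steel (93) > zinc (5.67) > copper (1.3)

["carbon steel", "zinc", "copper"]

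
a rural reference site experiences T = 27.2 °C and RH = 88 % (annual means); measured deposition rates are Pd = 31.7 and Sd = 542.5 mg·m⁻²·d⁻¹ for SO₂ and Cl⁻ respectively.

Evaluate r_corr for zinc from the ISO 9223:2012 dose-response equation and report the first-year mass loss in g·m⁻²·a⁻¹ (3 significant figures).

r_corr = 99.4 g·m⁻²·a⁻¹

zinc: T>10 °C ⇒ hinge -0.071·(27.2−10) = -1.2212
  Pd branch = 0.0129·Pd^0.44·e^(0.046·RH+f) = 0.9971 μm/a
  Sd branch = 0.0175·Sd^0.57·e^(0.008·RH+0.085·T) = 12.93 μm/a
  r_corr = 0.9971 + 12.93 = 13.92 μm/a
Convert to mass loss: 13.92 μm/a × 7.14 g/cm³ = 99.41 g·m⁻²·a⁻¹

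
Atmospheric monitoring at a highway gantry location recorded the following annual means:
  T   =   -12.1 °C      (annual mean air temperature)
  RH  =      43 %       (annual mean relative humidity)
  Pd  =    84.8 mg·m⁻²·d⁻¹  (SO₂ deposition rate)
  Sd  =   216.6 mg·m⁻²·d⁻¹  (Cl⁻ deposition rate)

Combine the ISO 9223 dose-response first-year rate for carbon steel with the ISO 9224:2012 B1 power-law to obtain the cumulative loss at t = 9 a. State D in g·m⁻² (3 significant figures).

D(9) = 218 g·m⁻²

carbon steel: temperature factor f = +0.150·(-22.1) = -3.3150
  sulphur-dioxide contribution → 1.529 μm/a
  chloride contribution → 7.291 μm/a
  total first-year rate 8.82 μm/a
Long-term exponent b (ISO 9224 Table 2, B1) = 0.523
  D(9) = 8.82 × 9^0.523 = 8.82 × 3.156 = 27.83 μm
  Mass loss = 27.83 μm × 7.85 g/cm³ = 218.5 g·m⁻²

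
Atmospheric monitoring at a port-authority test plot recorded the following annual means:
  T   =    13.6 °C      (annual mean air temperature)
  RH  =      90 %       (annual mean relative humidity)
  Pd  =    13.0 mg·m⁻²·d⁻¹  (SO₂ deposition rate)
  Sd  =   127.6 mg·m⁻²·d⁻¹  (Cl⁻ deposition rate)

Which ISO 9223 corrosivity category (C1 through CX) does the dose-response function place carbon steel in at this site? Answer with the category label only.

carbon steel: temperature factor f = -0.054·(3.6) = -0.1944
  SO₂ term: 1.77·13.0^0.52·exp(0.02·90-0.1944) = 33.46
  Cl⁻ term: 0.102·127.6^0.62·exp(0.033·90+0.04·13.6) = 69.24
  r_corr = 33.46 + 69.24 = 102.7 μm/a
ISO 9223 Table 2 (carbon steel): 80 < 103 ≤ 200 μm/a ⇒ C5

C5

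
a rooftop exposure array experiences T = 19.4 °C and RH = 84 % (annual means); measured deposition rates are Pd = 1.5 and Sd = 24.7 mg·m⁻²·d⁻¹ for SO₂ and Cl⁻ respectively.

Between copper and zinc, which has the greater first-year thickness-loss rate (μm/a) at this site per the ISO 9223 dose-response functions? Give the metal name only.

copper

copper: f(T) = -0.080·(T−10) [T>10 °C] = -0.7520
  SO₂ term: 0.0053·1.5^0.26·exp(0.059·84-0.7520) = 0.3943
  Cl⁻ term: 0.01025·24.7^0.27·exp(0.036·84+0.049·19.4) = 1.297
  r_corr = 0.3943 + 1.297 = 1.691 μm/a
zinc: f(T) = -0.071·(T−10) [T>10 °C] = -0.6674
  Pd branch = 0.0129·Pd^0.44·e^(0.046·RH+f) = 0.377 μm/a
  Cl⁻ term: 0.0175·24.7^0.57·exp(0.008·84+0.085·19.4) = 1.109
  sum: 0.377 + 1.109 → r_corr = 1.486 μm/a
Ordering by μm/a: copper (1.69) > zinc (1.49)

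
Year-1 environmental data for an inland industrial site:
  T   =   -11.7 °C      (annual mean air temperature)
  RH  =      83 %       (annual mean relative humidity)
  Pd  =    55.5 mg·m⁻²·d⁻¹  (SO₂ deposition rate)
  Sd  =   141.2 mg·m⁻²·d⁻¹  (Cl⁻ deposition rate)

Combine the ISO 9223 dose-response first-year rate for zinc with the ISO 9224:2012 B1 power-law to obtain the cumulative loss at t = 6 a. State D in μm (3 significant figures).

zinc: T≤10 °C ⇒ hinge +0.038·(-11.7−10) = -0.8246
  Pd branch = 0.0129·Pd^0.44·e^(0.046·RH+f) = 1.507 μm/a
  Sd branch = 0.0175·Sd^0.57·e^(0.008·RH+0.085·T) = 0.2113 μm/a
  r_corr = 1.507 + 0.2113 = 1.718 μm/a
Long-term exponent b (ISO 9224 Table 2, B1) = 0.813
  D(6) = 1.718 × 6^0.813 = 1.718 × 4.292 = 7.374 μm

D(6) = 7.37 μm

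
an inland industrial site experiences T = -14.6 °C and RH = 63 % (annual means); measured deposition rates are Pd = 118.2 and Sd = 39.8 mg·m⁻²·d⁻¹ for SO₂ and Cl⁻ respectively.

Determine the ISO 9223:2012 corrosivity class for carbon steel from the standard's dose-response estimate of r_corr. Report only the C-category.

carbon steel: T≤10 °C ⇒ hinge +0.150·(-14.6−10) = -3.6900
  sulphur-dioxide contribution → 1.864 μm/a
  chloride contribution → 4.465 μm/a
  total first-year rate 6.329 μm/a
ISO 9223 Table 2 (carbon steel): 1.3 < 6.33 ≤ 25 μm/a ⇒ C2

C2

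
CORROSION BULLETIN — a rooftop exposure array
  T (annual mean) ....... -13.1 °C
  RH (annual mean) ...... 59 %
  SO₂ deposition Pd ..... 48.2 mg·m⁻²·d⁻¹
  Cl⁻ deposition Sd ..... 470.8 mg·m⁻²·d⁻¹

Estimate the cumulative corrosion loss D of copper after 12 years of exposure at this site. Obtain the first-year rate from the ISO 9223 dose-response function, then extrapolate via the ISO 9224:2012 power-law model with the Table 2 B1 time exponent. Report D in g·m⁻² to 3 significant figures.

copper: T≤10 °C ⇒ hinge +0.126·(-13.1−10) = -2.9106
  SO₂ term: 0.0053·48.2^0.26·exp(0.059·59-2.9106) = 0.02568
  Cl⁻ term: 0.01025·470.8^0.27·exp(0.036·59+0.049·-13.1) = 0.2377
  sum: 0.02568 + 0.2377 → r_corr = 0.2634 μm/a
Long-term exponent b (ISO 9224 Table 2, B1) = 0.667
  D(12) = 0.2634 × 12^0.667 = 0.2634 × 5.246 = 1.382 μm
  Mass loss = 1.382 μm × 8.96 g/cm³ = 12.38 g·m⁻²

D(12) = 12.4 g·m⁻²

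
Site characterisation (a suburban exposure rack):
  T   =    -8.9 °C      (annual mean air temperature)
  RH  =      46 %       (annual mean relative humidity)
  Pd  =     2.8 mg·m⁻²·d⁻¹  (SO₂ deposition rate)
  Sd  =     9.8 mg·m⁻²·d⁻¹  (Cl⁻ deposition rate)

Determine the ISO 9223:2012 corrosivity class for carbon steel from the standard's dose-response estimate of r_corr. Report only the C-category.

C2

carbon steel: temperature factor f = +0.150·(-18.9) = -2.8350
  sulphur-dioxide contribution → 0.4455 μm/a
  chloride contribution → 1.342 μm/a
  total first-year rate 1.788 μm/a
Category bounds: 1.3…25 μm/a bracket r_corr ⇒ C2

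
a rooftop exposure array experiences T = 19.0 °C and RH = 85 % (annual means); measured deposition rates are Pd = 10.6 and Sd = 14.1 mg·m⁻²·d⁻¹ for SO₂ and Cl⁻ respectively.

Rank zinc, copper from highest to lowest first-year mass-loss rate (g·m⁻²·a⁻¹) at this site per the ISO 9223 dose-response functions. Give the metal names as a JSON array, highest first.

zinc: f(T) = -0.071·(T−10) [T>10 °C] = -0.6390
  Pd branch = 0.0129·Pd^0.44·e^(0.046·RH+f) = 0.9601 μm/a
  Cl⁻ term: 0.0175·14.1^0.57·exp(0.008·85+0.085·19.0) = 0.7849
  r_corr = 0.9601 + 0.7849 = 1.745 μm/a
  mass loss = 1.745 μm/a × 7.14 g/cm³ = 12.46 g·m⁻²·a⁻¹
copper: temperature factor f = -0.080·(9.0) = -0.7200
  SO₂ term: 0.0053·10.6^0.26·exp(0.059·85-0.7200) = 0.718
  Sd branch = 0.01025·Sd^0.27·e^(0.036·RH+0.049·T) = 1.133 μm/a
  sum: 0.718 + 1.133 → r_corr = 1.851 μm/a
  mass loss = 1.851 μm/a × 8.96 g/cm³ = 16.59 g·m⁻²·a⁻¹
Ordering by g·m⁻²·a⁻¹: copper (16.6) > zinc (12.5)

["copper", "zinc"]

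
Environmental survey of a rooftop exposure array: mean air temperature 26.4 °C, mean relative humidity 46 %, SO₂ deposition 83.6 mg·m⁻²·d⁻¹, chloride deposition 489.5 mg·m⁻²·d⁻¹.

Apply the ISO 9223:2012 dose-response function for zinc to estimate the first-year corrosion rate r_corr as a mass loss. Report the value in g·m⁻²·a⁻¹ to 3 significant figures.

zinc: f(T) = -0.071·(T−10) [T>10 °C] = -1.1644
  SO₂ term: 0.0129·83.6^0.44·exp(0.046·46-1.1644) = 0.2342
  Cl⁻ term: 0.0175·489.5^0.57·exp(0.008·46+0.085·26.4) = 8.139
  sum: 0.2342 + 8.139 → r_corr = 8.373 μm/a
Convert to mass loss: 8.373 μm/a × 7.14 g/cm³ = 59.79 g·m⁻²·a⁻¹

r_corr = 59.8 g·m⁻²·a⁻¹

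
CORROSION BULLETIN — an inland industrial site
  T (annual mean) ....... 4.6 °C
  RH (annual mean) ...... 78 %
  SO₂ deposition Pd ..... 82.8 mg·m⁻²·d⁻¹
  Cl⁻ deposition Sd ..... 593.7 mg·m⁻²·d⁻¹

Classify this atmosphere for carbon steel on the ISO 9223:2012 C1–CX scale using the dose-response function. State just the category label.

carbon steel: f(T) = +0.150·(T−10) [T≤10 °C] = -0.8100
  SO₂ term: 1.77·82.8^0.52·exp(0.02·78-0.8100) = 37.25
  Sd branch = 0.102·Sd^0.62·e^(0.033·RH+0.04·T) = 84.33 μm/a
  sum: 37.25 + 84.33 → r_corr = 121.6 μm/a
ISO 9223 Table 2 (carbon steel): 80 < 122 ≤ 200 μm/a ⇒ C5

C5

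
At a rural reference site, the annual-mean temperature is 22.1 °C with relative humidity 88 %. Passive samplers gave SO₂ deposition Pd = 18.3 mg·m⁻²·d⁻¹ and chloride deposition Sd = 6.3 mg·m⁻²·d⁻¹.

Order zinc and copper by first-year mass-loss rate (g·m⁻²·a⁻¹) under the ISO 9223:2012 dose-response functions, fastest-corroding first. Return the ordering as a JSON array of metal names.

["copper", "zinc"]

zinc: f(T) = -0.071·(T−10) [T>10 °C] = -0.8591
  sulphur-dioxide contribution → 1.125 μm/a
  chloride contribution → 0.661 μm/a
  ⇒ r_corr(zinc) = 1.786 μm/a
  mass loss = 1.786 μm/a × 7.14 g/cm³ = 12.75 g·m⁻²·a⁻¹
copper: T>10 °C ⇒ hinge -0.080·(22.1−10) = -0.9680
  sulphur-dioxide contribution → 0.7709 μm/a
  chloride contribution → 1.182 μm/a
  ⇒ r_corr(copper) = 1.953 μm/a
  mass loss = 1.953 μm/a × 8.96 g/cm³ = 17.5 g·m⁻²·a⁻¹
Ordering by g·m⁻²·a⁻¹: copper (17.5) > zinc (12.7)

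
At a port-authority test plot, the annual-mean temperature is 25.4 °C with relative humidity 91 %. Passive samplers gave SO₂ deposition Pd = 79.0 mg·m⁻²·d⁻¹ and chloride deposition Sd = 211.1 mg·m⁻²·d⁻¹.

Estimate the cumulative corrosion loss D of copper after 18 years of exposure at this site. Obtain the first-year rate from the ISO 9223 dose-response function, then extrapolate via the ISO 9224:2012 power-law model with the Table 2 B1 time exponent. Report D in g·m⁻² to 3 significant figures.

copper: f(T) = -0.080·(T−10) [T>10 °C] = -1.2320
  SO₂ term: 0.0053·79.0^0.26·exp(0.059·91-1.2320) = 1.034
  Sd branch = 0.01025·Sd^0.27·e^(0.036·RH+0.049·T) = 3.996 μm/a
  r_corr = 1.034 + 3.996 = 5.029 μm/a
Power-law: D(18) = r_corr · 18^0.667
  D(18) = 5.029 × 18^0.667 = 5.029 × 6.875 = 34.58 μm
  Mass loss = 34.58 μm × 8.96 g/cm³ = 309.8 g·m⁻²

D(18) = 310 g·m⁻²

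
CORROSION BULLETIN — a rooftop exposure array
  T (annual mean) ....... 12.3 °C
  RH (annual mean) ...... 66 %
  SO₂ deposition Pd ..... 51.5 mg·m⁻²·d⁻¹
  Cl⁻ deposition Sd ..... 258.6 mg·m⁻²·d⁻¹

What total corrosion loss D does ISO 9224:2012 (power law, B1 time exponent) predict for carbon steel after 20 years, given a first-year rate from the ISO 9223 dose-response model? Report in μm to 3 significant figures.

carbon steel: temperature factor f = -0.054·(2.3) = -0.1242
  SO₂ term: 1.77·51.5^0.52·exp(0.02·66-0.1242) = 45.44
  Cl⁻ term: 0.102·258.6^0.62·exp(0.033·66+0.04·12.3) = 46.13
  sum: 45.44 + 46.13 → r_corr = 91.57 μm/a
Long-term exponent b (ISO 9224 Table 2, B1) = 0.523
  D(20) = 91.57 × 20^0.523 = 91.57 × 4.791 = 438.7 μm

D(20) = 439 μm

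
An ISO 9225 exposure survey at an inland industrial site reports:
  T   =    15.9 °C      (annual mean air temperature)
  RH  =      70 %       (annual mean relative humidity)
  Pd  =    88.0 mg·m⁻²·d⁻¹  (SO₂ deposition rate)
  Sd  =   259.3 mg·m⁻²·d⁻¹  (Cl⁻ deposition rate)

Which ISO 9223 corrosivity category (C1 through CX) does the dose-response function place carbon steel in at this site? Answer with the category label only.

carbon steel: f(T) = -0.054·(T−10) [T>10 °C] = -0.3186
  Pd branch = 1.77·Pd^0.52·e^(0.02·RH+f) = 53.55 μm/a
  Cl⁻ term: 0.102·259.3^0.62·exp(0.033·70+0.04·15.9) = 60.9
  r_corr = 53.55 + 60.9 = 114.4 μm/a
ISO 9223 Table 2 (carbon steel): 80 < 114 ≤ 200 μm/a ⇒ C5

C5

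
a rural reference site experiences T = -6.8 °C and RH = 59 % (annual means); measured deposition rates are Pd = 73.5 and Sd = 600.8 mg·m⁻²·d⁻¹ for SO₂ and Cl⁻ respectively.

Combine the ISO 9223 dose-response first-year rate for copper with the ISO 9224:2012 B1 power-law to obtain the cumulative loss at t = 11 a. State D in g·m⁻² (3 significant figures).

copper: temperature factor f = +0.126·(-16.8) = -2.1168
  Pd branch = 0.0053·Pd^0.26·e^(0.059·RH+f) = 0.06338 μm/a
  Sd branch = 0.01025·Sd^0.27·e^(0.036·RH+0.049·T) = 0.3457 μm/a
  r_corr = 0.06338 + 0.3457 = 0.4091 μm/a
ISO 9224: D(t) = r_corr · t^b with b = 0.667 (copper, B1)
  D(11) = 0.4091 × 11^0.667 = 0.4091 × 4.95 = 2.025 μm
  Mass loss = 2.025 μm × 8.96 g/cm³ = 18.14 g·m⁻²

D(11) = 18.1 g·m⁻²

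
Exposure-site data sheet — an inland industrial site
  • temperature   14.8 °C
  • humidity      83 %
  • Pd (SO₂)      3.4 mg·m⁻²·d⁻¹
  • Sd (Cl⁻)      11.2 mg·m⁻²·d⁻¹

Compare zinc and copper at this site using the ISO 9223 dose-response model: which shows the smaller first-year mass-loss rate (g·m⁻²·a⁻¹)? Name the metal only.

zinc

zinc: T>10 °C ⇒ hinge -0.071·(14.8−10) = -0.3408
  sulphur-dioxide contribution → 0.7154 μm/a
  chloride contribution → 0.474 μm/a
  ⇒ r_corr(zinc) = 1.189 μm/a
  mass loss = 1.189 μm/a × 7.14 g/cm³ = 8.493 g·m⁻²·a⁻¹
copper: f(T) = -0.080·(T−10) [T>10 °C] = -0.3840
  sulphur-dioxide contribution → 0.6644 μm/a
  chloride contribution → 0.8066 μm/a
  ⇒ r_corr(copper) = 1.471 μm/a
  mass loss = 1.471 μm/a × 8.96 g/cm³ = 13.18 g·m⁻²·a⁻¹
Ordering by g·m⁻²·a⁻¹: copper (13.2) > zinc (8.49)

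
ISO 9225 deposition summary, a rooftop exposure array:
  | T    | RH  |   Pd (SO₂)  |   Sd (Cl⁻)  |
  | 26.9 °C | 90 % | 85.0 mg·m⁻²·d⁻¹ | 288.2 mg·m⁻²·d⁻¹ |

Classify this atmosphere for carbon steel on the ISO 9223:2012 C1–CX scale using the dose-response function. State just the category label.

carbon steel: temperature factor f = -0.054·(16.9) = -0.9126
  Pd branch = 1.77·Pd^0.52·e^(0.02·RH+f) = 43.32 μm/a
  Cl⁻ term: 0.102·288.2^0.62·exp(0.033·90+0.04·26.9) = 195.3
  r_corr = 43.32 + 195.3 = 238.6 μm/a
239 μm/a falls in (200, 700] for carbon steel → category CX

CX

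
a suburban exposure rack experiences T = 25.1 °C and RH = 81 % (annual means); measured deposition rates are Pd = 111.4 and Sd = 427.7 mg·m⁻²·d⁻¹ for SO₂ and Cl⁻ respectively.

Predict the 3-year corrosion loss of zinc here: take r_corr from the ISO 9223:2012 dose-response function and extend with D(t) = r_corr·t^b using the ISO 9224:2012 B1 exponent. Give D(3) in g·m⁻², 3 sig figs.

D(3) = 181 g·m⁻²

zinc: temperature factor f = -0.071·(15.1) = -1.0721
  Pd branch = 0.0129·Pd^0.44·e^(0.046·RH+f) = 1.458 μm/a
  Sd branch = 0.0175·Sd^0.57·e^(0.008·RH+0.085·T) = 8.928 μm/a
  r_corr = 1.458 + 8.928 = 10.39 μm/a
Long-term exponent b (ISO 9224 Table 2, B1) = 0.813
  D(3) = 10.39 × 3^0.813 = 10.39 × 2.443 = 25.37 μm
  Mass loss = 25.37 μm × 7.14 g/cm³ = 181.2 g·m⁻²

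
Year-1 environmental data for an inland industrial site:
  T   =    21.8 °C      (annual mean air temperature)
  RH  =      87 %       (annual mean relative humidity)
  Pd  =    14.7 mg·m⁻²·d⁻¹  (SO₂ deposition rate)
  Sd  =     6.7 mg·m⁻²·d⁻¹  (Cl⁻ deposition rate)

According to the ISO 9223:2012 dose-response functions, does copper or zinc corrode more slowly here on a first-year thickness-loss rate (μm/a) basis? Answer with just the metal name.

copper: T>10 °C ⇒ hinge -0.080·(21.8−10) = -0.9440
  SO₂ term: 0.0053·14.7^0.26·exp(0.059·87-0.9440) = 0.7031
  Cl⁻ term: 0.01025·6.7^0.27·exp(0.036·87+0.049·21.8) = 1.143
  r_corr = 0.7031 + 1.143 = 1.846 μm/a
zinc: T>10 °C ⇒ hinge -0.071·(21.8−10) = -0.8378
  Pd branch = 0.0129·Pd^0.44·e^(0.046·RH+f) = 0.9963 μm/a
  Cl⁻ term: 0.0175·6.7^0.57·exp(0.008·87+0.085·21.8) = 0.6621
  sum: 0.9963 + 0.6621 → r_corr = 1.658 μm/a
Ordering by μm/a: copper (1.85) > zinc (1.66)

zinc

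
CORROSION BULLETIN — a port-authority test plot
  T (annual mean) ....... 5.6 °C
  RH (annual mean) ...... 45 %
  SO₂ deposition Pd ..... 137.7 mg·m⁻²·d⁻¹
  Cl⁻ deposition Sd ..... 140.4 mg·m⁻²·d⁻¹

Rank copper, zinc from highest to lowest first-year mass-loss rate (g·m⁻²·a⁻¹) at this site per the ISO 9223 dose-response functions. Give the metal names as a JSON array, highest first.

["zinc", "copper"]

copper: f(T) = +0.126·(T−10) [T≤10 °C] = -0.5544
  Pd branch = 0.0053·Pd^0.26·e^(0.059·RH+f) = 0.1558 μm/a
  Sd branch = 0.01025·Sd^0.27·e^(0.036·RH+0.049·T) = 0.259 μm/a
  sum: 0.1558 + 0.259 → r_corr = 0.4148 μm/a
  mass loss = 0.4148 μm/a × 8.96 g/cm³ = 3.717 g·m⁻²·a⁻¹
zinc: temperature factor f = +0.038·(-4.4) = -0.1672
  Pd branch = 0.0129·Pd^0.44·e^(0.046·RH+f) = 0.7553 μm/a
  Sd branch = 0.0175·Sd^0.57·e^(0.008·RH+0.085·T) = 0.6763 μm/a
  r_corr = 0.7553 + 0.6763 = 1.432 μm/a
  mass loss = 1.432 μm/a × 7.14 g/cm³ = 10.22 g·m⁻²·a⁻¹
Ordering by g·m⁻²·a⁻¹: zinc (10.2) > copper (3.72)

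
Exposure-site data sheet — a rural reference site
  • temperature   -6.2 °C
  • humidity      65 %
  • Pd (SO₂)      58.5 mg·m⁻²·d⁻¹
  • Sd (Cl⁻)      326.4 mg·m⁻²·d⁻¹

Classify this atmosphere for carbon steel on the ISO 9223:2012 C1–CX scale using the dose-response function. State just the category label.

C3

carbon steel: temperature factor f = +0.150·(-16.2) = -2.4300
  Pd branch = 1.77·Pd^0.52·e^(0.02·RH+f) = 4.744 μm/a
  Cl⁻ term: 0.102·326.4^0.62·exp(0.033·65+0.04·-6.2) = 24.6
  sum: 4.744 + 24.6 → r_corr = 29.35 μm/a
29.3 μm/a falls in (25, 50] for carbon steel → category C3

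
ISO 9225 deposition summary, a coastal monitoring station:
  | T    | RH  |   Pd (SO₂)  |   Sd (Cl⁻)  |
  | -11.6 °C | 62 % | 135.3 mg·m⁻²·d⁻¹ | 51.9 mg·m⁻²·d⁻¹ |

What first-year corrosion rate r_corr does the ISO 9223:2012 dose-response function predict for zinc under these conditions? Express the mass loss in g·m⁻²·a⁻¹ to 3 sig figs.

r_corr = 6.81 g·m⁻²·a⁻¹

zinc: f(T) = +0.038·(T−10) [T≤10 °C] = -0.8208
  sulphur-dioxide contribution → 0.8521 μm/a
  chloride contribution → 0.1018 μm/a
  ⇒ r_corr(zinc) = 0.9539 μm/a
Convert to mass loss: 0.9539 μm/a × 7.14 g/cm³ = 6.811 g·m⁻²·a⁻¹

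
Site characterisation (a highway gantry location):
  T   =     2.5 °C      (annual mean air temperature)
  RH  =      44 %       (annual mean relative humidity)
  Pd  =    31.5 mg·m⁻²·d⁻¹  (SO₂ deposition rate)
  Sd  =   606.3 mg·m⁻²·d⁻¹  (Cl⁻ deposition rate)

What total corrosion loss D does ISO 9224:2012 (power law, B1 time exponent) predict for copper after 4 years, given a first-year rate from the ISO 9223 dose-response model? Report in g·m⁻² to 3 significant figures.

D(4) = 8.73 g·m⁻²

copper: f(T) = +0.126·(T−10) [T≤10 °C] = -0.9450
  Pd branch = 0.0053·Pd^0.26·e^(0.059·RH+f) = 0.06774 μm/a
  Cl⁻ term: 0.01025·606.3^0.27·exp(0.036·44+0.049·2.5) = 0.3185
  sum: 0.06774 + 0.3185 → r_corr = 0.3863 μm/a
Power-law: D(4) = r_corr · 4^0.667
  D(4) = 0.3863 × 4^0.667 = 0.3863 × 2.521 = 0.9738 μm
  Mass loss = 0.9738 μm × 8.96 g/cm³ = 8.726 g·m⁻²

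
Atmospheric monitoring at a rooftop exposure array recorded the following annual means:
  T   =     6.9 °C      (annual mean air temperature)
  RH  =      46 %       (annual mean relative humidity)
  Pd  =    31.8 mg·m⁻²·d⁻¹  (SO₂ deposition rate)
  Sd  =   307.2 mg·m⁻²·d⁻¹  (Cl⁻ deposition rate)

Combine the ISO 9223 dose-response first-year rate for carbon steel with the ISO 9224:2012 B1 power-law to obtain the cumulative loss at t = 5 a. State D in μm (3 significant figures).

carbon steel: temperature factor f = +0.150·(-3.1) = -0.4650
  sulphur-dioxide contribution → 16.86 μm/a
  chloride contribution → 21.38 μm/a
  total first-year rate 38.24 μm/a
ISO 9224: D(t) = r_corr · t^b with b = 0.523 (carbon steel, B1)
  D(5) = 38.24 × 5^0.523 = 38.24 × 2.32 = 88.72 μm

D(5) = 88.7 μm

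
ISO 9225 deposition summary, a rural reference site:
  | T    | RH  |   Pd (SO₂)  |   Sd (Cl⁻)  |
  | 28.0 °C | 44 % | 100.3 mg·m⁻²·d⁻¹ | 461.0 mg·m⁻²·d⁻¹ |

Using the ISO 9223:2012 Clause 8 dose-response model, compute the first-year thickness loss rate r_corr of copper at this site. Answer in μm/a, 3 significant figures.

r_corr = 1.09 μm/a

copper: temperature factor f = -0.080·(18.0) = -1.4400
  sulphur-dioxide contribution → 0.0558 μm/a
  chloride contribution → 1.032 μm/a
  total first-year rate 1.088 μm/a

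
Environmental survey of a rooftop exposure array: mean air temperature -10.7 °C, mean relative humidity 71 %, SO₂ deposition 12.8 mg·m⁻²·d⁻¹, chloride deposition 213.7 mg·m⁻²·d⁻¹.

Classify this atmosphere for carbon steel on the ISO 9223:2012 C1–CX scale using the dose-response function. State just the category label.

carbon steel: f(T) = +0.150·(T−10) [T≤10 °C] = -3.1050
  SO₂ term: 1.77·12.8^0.52·exp(0.02·71-3.1050) = 1.236
  Cl⁻ term: 0.102·213.7^0.62·exp(0.033·71+0.04·-10.7) = 19.26
  sum: 1.236 + 19.26 → r_corr = 20.5 μm/a
Category bounds: 1.3…25 μm/a bracket r_corr ⇒ C2

C2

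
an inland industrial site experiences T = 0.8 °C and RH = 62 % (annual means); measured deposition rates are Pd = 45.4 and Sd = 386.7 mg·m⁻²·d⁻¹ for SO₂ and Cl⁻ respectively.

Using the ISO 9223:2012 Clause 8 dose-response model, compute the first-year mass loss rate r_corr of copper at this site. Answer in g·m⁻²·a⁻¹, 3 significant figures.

r_corr = 6.00 g·m⁻²·a⁻¹

copper: temperature factor f = +0.126·(-9.2) = -1.1592
  Pd branch = 0.0053·Pd^0.26·e^(0.059·RH+f) = 0.1739 μm/a
  Cl⁻ term: 0.01025·386.7^0.27·exp(0.036·62+0.049·0.8) = 0.4962
  sum: 0.1739 + 0.4962 → r_corr = 0.6701 μm/a
Convert to mass loss: 0.6701 μm/a × 8.96 g/cm³ = 6.004 g·m⁻²·a⁻¹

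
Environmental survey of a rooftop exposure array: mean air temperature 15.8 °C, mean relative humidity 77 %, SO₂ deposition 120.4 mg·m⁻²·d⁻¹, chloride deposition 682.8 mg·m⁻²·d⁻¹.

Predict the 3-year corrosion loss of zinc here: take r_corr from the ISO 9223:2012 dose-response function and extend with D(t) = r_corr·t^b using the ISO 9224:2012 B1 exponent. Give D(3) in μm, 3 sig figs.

D(3) = 18.4 μm

zinc: T>10 °C ⇒ hinge -0.071·(15.8−10) = -0.4118
  SO₂ term: 0.0129·120.4^0.44·exp(0.046·77-0.4118) = 2.429
  Cl⁻ term: 0.0175·682.8^0.57·exp(0.008·77+0.085·15.8) = 5.121
  sum: 2.429 + 5.121 → r_corr = 7.551 μm/a
ISO 9224: D(t) = r_corr · t^b with b = 0.813 (zinc, B1)
  D(3) = 7.551 × 3^0.813 = 7.551 × 2.443 = 18.44 μm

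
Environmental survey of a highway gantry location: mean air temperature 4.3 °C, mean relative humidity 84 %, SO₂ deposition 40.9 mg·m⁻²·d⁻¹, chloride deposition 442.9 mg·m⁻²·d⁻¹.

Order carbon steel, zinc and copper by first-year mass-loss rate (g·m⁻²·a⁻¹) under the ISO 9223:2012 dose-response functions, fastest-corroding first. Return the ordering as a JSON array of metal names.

["carbon steel", "zinc", "copper"]

carbon steel: temperature factor f = +0.150·(-5.7) = -0.8550
  SO₂ term: 1.77·40.9^0.52·exp(0.02·84-0.8550) = 27.82
  Sd branch = 0.102·Sd^0.62·e^(0.033·RH+0.04·T) = 84.7 μm/a
  r_corr = 27.82 + 84.7 = 112.5 μm/a
  mass loss = 112.5 μm/a × 7.85 g/cm³ = 883.3 g·m⁻²·a⁻¹
zinc: T≤10 °C ⇒ hinge +0.038·(4.3−10) = -0.2166
  SO₂ term: 0.0129·40.9^0.44·exp(0.046·84-0.2166) = 2.534
  Sd branch = 0.0175·Sd^0.57·e^(0.008·RH+0.085·T) = 1.592 μm/a
  sum: 2.534 + 1.592 → r_corr = 4.126 μm/a
  mass loss = 4.126 μm/a × 7.14 g/cm³ = 29.46 g·m⁻²·a⁻¹
copper: T≤10 °C ⇒ hinge +0.126·(4.3−10) = -0.7182
  Pd branch = 0.0053·Pd^0.26·e^(0.059·RH+f) = 0.9633 μm/a
  Sd branch = 0.01025·Sd^0.27·e^(0.036·RH+0.049·T) = 1.349 μm/a
  r_corr = 0.9633 + 1.349 = 2.312 μm/a
  mass loss = 2.312 μm/a × 8.96 g/cm³ = 20.72 g·m⁻²·a⁻¹
Ordering by g·m⁻²·a⁻¹: carbon steel (883) > zinc (29.5) > copper (20.7)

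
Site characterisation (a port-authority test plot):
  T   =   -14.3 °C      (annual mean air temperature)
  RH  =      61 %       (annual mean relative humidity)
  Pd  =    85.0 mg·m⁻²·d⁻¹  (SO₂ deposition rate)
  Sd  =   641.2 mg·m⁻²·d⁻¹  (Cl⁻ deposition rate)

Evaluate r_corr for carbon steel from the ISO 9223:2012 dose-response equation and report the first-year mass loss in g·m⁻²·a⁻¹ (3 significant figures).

carbon steel: temperature factor f = +0.150·(-24.3) = -3.6450
  sulphur-dioxide contribution → 1.578 μm/a
  chloride contribution → 23.7 μm/a
  ⇒ r_corr(carbon steel) = 25.28 μm/a
Convert to mass loss: 25.28 μm/a × 7.85 g/cm³ = 198.4 g·m⁻²·a⁻¹

r_corr = 198 g·m⁻²·a⁻¹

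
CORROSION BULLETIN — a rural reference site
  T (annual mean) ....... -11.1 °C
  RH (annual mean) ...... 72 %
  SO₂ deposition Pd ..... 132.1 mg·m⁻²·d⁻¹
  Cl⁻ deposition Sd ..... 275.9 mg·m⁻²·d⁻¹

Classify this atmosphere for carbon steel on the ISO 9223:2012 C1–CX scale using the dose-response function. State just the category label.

C3

carbon steel: T≤10 °C ⇒ hinge +0.150·(-11.1−10) = -3.1650
  sulphur-dioxide contribution → 3.997 μm/a
  chloride contribution → 22.96 μm/a
  ⇒ r_corr(carbon steel) = 26.95 μm/a
Category bounds: 25…50 μm/a bracket r_corr ⇒ C3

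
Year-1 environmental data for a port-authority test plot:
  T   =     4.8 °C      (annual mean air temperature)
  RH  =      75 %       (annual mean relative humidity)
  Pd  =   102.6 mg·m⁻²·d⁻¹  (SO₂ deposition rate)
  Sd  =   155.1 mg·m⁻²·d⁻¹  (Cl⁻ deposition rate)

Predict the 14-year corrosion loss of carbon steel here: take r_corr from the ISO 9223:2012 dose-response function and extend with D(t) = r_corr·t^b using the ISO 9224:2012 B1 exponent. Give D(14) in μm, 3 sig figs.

carbon steel: T≤10 °C ⇒ hinge +0.150·(4.8−10) = -0.7800
  sulphur-dioxide contribution → 40.41 μm/a
  chloride contribution → 33.5 μm/a
  ⇒ r_corr(carbon steel) = 73.91 μm/a
Long-term exponent b (ISO 9224 Table 2, B1) = 0.523
  D(14) = 73.91 × 14^0.523 = 73.91 × 3.976 = 293.8 μm

D(14) = 294 μm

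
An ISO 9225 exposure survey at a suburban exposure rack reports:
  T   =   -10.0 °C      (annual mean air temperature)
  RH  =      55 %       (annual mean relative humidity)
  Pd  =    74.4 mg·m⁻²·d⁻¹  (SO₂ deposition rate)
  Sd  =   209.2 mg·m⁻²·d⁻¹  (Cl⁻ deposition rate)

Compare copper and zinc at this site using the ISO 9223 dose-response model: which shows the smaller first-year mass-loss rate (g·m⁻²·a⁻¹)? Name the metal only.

copper: T≤10 °C ⇒ hinge +0.126·(-10.0−10) = -2.5200
  SO₂ term: 0.0053·74.4^0.26·exp(0.059·55-2.5200) = 0.03355
  Cl⁻ term: 0.01025·209.2^0.27·exp(0.036·55+0.049·-10.0) = 0.1925
  r_corr = 0.03355 + 0.1925 = 0.226 μm/a
  mass loss = 0.226 μm/a × 8.96 g/cm³ = 2.025 g·m⁻²·a⁻¹
zinc: T≤10 °C ⇒ hinge +0.038·(-10.0−10) = -0.7600
  SO₂ term: 0.0129·74.4^0.44·exp(0.046·55-0.7600) = 0.5044
  Cl⁻ term: 0.0175·209.2^0.57·exp(0.008·55+0.085·-10.0) = 0.2442
  r_corr = 0.5044 + 0.2442 = 0.7486 μm/a
  mass loss = 0.7486 μm/a × 7.14 g/cm³ = 5.345 g·m⁻²·a⁻¹
Ordering by g·m⁻²·a⁻¹: zinc (5.34) > copper (2.03)

copper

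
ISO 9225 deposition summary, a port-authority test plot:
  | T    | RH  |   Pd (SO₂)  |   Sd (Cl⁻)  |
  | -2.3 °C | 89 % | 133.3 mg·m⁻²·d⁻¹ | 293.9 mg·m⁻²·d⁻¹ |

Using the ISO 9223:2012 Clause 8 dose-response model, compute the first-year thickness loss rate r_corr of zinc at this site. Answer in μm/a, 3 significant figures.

zinc: temperature factor f = +0.038·(-12.3) = -0.4674
  sulphur-dioxide contribution → 4.174 μm/a
  chloride contribution → 0.7486 μm/a
  total first-year rate 4.922 μm/a

r_corr = 4.92 μm/a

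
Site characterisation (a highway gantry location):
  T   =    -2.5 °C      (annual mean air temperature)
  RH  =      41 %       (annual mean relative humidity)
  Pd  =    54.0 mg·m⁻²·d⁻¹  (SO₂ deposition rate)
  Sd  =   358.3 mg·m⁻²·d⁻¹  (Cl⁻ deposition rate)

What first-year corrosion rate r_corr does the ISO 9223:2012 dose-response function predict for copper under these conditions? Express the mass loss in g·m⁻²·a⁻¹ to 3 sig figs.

copper: f(T) = +0.126·(T−10) [T≤10 °C] = -1.5750
  Pd branch = 0.0053·Pd^0.26·e^(0.059·RH+f) = 0.03477 μm/a
  Cl⁻ term: 0.01025·358.3^0.27·exp(0.036·41+0.049·-2.5) = 0.1942
  sum: 0.03477 + 0.1942 → r_corr = 0.2289 μm/a
Convert to mass loss: 0.2289 μm/a × 8.96 g/cm³ = 2.051 g·m⁻²·a⁻¹

r_corr = 2.05 g·m⁻²·a⁻¹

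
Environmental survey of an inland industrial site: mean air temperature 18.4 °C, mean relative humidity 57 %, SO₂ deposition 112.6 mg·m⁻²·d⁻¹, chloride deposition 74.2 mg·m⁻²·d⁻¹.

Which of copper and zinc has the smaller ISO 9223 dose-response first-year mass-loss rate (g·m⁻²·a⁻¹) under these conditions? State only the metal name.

copper

copper: T>10 °C ⇒ hinge -0.080·(18.4−10) = -0.6720
  Pd branch = 0.0053·Pd^0.26·e^(0.059·RH+f) = 0.2669 μm/a
  Sd branch = 0.01025·Sd^0.27·e^(0.036·RH+0.049·T) = 0.6287 μm/a
  r_corr = 0.2669 + 0.6287 = 0.8956 μm/a
  mass loss = 0.8956 μm/a × 8.96 g/cm³ = 8.025 g·m⁻²·a⁻¹
zinc: T>10 °C ⇒ hinge -0.071·(18.4−10) = -0.5964
  Pd branch = 0.0129·Pd^0.44·e^(0.046·RH+f) = 0.7816 μm/a
  Sd branch = 0.0175·Sd^0.57·e^(0.008·RH+0.085·T) = 1.536 μm/a
  sum: 0.7816 + 1.536 → r_corr = 2.318 μm/a
  mass loss = 2.318 μm/a × 7.14 g/cm³ = 16.55 g·m⁻²·a⁻¹
Ordering by g·m⁻²·a⁻¹: zinc (16.5) > copper (8.02)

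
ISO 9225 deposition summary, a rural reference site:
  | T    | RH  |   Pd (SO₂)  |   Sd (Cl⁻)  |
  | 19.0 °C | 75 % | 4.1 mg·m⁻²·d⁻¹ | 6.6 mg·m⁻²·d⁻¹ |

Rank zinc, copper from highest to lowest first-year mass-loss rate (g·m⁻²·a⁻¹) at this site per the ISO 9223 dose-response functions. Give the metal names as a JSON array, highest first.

zinc: temperature factor f = -0.071·(9.0) = -0.6390
  Pd branch = 0.0129·Pd^0.44·e^(0.046·RH+f) = 0.399 μm/a
  Cl⁻ term: 0.0175·6.6^0.57·exp(0.008·75+0.085·19.0) = 0.47
  sum: 0.399 + 0.47 → r_corr = 0.8691 μm/a
  mass loss = 0.8691 μm/a × 7.14 g/cm³ = 6.205 g·m⁻²·a⁻¹
copper: T>10 °C ⇒ hinge -0.080·(19.0−10) = -0.7200
  Pd branch = 0.0053·Pd^0.26·e^(0.059·RH+f) = 0.3109 μm/a
  Sd branch = 0.01025·Sd^0.27·e^(0.036·RH+0.049·T) = 0.6441 μm/a
  sum: 0.3109 + 0.6441 → r_corr = 0.955 μm/a
  mass loss = 0.955 μm/a × 8.96 g/cm³ = 8.557 g·m⁻²·a⁻¹
Ordering by g·m⁻²·a⁻¹: copper (8.56) > zinc (6.21)

["copper", "zinc"]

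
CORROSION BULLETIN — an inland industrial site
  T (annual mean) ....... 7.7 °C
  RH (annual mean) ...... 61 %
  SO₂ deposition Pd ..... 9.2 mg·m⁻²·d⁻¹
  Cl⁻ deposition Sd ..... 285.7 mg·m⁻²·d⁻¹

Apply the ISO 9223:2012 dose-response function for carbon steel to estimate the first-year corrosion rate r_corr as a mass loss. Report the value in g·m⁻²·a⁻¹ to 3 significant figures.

r_corr = 377 g·m⁻²·a⁻¹

carbon steel: f(T) = +0.150·(T−10) [T≤10 °C] = -0.3450
  sulphur-dioxide contribution → 13.46 μm/a
  chloride contribution → 34.61 μm/a
  total first-year rate 48.08 μm/a
Convert to mass loss: 48.08 μm/a × 7.85 g/cm³ = 377.4 g·m⁻²·a⁻¹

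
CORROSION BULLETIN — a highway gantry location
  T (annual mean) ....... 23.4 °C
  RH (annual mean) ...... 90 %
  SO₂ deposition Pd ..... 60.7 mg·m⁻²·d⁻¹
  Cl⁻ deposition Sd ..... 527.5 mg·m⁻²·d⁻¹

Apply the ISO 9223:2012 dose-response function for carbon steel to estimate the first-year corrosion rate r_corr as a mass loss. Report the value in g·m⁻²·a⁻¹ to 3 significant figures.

carbon steel: temperature factor f = -0.054·(13.4) = -0.7236
  sulphur-dioxide contribution → 43.92 μm/a
  chloride contribution → 247 μm/a
  ⇒ r_corr(carbon steel) = 290.9 μm/a
Convert to mass loss: 290.9 μm/a × 7.85 g/cm³ = 2284 g·m⁻²·a⁻¹

r_corr = 2.28e+03 g·m⁻²·a⁻¹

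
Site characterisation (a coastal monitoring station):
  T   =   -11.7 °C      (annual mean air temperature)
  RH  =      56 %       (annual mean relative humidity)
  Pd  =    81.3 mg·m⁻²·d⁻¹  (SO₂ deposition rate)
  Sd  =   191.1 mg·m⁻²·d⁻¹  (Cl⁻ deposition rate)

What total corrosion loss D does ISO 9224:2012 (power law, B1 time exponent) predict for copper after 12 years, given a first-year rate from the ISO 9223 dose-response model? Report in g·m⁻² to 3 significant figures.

copper: f(T) = +0.126·(T−10) [T≤10 °C] = -2.7342
  SO₂ term: 0.0053·81.3^0.26·exp(0.059·56-2.7342) = 0.0294
  Sd branch = 0.01025·Sd^0.27·e^(0.036·RH+0.049·T) = 0.1792 μm/a
  r_corr = 0.0294 + 0.1792 = 0.2086 μm/a
Power-law: D(12) = r_corr · 12^0.667
  D(12) = 0.2086 × 12^0.667 = 0.2086 × 5.246 = 1.094 μm
  Mass loss = 1.094 μm × 8.96 g/cm³ = 9.803 g·m⁻²

D(12) = 9.80 g·m⁻²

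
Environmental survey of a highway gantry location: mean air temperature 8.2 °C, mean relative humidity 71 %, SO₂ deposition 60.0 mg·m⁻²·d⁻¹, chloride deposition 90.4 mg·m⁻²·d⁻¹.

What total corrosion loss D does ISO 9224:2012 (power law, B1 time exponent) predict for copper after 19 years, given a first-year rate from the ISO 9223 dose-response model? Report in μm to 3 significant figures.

D(19) = 10.5 μm

copper: T≤10 °C ⇒ hinge +0.126·(8.2−10) = -0.2268
  SO₂ term: 0.0053·60.0^0.26·exp(0.059·71-0.2268) = 0.8079
  Cl⁻ term: 0.01025·90.4^0.27·exp(0.036·71+0.049·8.2) = 0.666
  sum: 0.8079 + 0.666 → r_corr = 1.474 μm/a
Long-term exponent b (ISO 9224 Table 2, B1) = 0.667
  D(19) = 1.474 × 19^0.667 = 1.474 × 7.127 = 10.5 μm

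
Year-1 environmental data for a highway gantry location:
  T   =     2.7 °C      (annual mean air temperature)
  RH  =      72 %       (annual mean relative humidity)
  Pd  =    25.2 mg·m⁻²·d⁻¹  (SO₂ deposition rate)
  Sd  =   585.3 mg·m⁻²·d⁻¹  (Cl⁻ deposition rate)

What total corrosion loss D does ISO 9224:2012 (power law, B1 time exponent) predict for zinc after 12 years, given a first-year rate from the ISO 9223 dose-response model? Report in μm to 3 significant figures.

zinc: temperature factor f = +0.038·(-7.3) = -0.2774
  Pd branch = 0.0129·Pd^0.44·e^(0.046·RH+f) = 1.109 μm/a
  Sd branch = 0.0175·Sd^0.57·e^(0.008·RH+0.085·T) = 1.48 μm/a
  r_corr = 1.109 + 1.48 = 2.589 μm/a
Long-term exponent b (ISO 9224 Table 2, B1) = 0.813
  D(12) = 2.589 × 12^0.813 = 2.589 × 7.54 = 19.52 μm

D(12) = 19.5 μm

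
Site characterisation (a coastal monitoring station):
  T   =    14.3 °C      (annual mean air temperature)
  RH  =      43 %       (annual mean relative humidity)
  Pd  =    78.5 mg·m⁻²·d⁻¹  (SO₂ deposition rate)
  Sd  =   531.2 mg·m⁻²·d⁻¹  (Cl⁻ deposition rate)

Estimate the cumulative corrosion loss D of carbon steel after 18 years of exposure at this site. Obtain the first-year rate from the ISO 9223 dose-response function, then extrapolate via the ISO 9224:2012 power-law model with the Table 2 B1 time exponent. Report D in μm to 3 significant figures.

carbon steel: f(T) = -0.054·(T−10) [T>10 °C] = -0.2322
  SO₂ term: 1.77·78.5^0.52·exp(0.02·43-0.2322) = 32.06
  Sd branch = 0.102·Sd^0.62·e^(0.033·RH+0.04·T) = 36.55 μm/a
  r_corr = 32.06 + 36.55 = 68.61 μm/a
Long-term exponent b (ISO 9224 Table 2, B1) = 0.523
  D(18) = 68.61 × 18^0.523 = 68.61 × 4.534 = 311.1 μm

D(18) = 311 μm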